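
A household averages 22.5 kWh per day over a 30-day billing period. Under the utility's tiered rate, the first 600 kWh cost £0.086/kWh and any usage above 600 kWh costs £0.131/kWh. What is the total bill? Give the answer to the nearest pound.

Usage = 22.5 kWh/day × 30 days = 675 kWh
First 600 kWh × £0.086 = £51.60
Remaining 75 kWh × £0.131 = £9.83
Total = £61.42 ≈ £61

£61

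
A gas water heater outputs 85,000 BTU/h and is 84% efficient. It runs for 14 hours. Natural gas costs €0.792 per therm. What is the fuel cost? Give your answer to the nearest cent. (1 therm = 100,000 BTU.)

€11.22

Heat delivered = 85,000 BTU/h × 14 h = 1,190,000 BTU
Gas input = 1,190,000 / 0.84 = 1,416,667 BTU
= 1,416,667 / 100,000 = 14.17 therm
Cost = 14.17 × €0.792/therm = €11.22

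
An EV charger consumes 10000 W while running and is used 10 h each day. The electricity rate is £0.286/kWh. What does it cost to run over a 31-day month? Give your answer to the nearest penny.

£886.60

Energy = 10000 W × 10 h/day × 31 days = 3,100,000 Wh = 3,100 kWh
Cost = 3,100 kWh × £0.286/kWh = £886.60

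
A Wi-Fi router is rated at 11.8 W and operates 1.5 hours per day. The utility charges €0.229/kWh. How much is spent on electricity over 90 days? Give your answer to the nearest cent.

Energy = 11.8 W × 1.5 h/day × 90 days = 1,593 Wh = 1.593 kWh
Cost = 1.593 kWh × €0.229/kWh = €0.36

€0.36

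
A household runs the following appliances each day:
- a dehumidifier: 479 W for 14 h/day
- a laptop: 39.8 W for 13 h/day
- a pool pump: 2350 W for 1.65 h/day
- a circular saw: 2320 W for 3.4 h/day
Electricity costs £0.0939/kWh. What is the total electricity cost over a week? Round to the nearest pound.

dehumidifier: 479 W × 14 h × 7 d = 46,942 Wh = 46.94 kWh
laptop: 39.8 W × 13 h × 7 d = 3,622 Wh = 3.622 kWh
pool pump: 2350 W × 1.65 h × 7 d = 27,142 Wh = 27.14 kWh
circular saw: 2320 W × 3.4 h × 7 d = 55,216 Wh = 55.22 kWh
Total energy = 46.94 + 3.622 + 27.14 + 55.22 = 132.9 kWh
Cost = 132.9 kWh × £0.0939 = £12.48 ≈ £12

£12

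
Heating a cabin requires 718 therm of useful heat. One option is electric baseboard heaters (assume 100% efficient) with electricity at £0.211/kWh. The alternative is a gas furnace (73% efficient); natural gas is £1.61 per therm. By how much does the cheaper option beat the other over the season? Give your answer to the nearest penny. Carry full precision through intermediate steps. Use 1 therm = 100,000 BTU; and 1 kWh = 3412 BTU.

£2856.62

Heat load = 718 therm × 100,000 = 71,800,000 BTU
Gas: input = 71,800,000 / 0.73 = 98,356,164 BTU = 983.6 therm → 983.6 × £1.61 = £1,583.53
Electric: 71,800,000 BTU / 3412 = 21,040 kWh → × £0.211 = £4,440.15
Difference = |£1,583.53 − £4,440.15| = £2,856.62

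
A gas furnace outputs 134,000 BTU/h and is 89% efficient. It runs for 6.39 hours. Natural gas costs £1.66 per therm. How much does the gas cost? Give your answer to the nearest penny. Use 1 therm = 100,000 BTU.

Heat delivered = 134,000 BTU/h × 6.39 h = 856,260 BTU
Gas input = 856,260 / 0.89 = 962,090 BTU
= 962,090 / 100,000 = 9.621 therm
Cost = 9.621 × £1.66/therm = £15.97

£15.97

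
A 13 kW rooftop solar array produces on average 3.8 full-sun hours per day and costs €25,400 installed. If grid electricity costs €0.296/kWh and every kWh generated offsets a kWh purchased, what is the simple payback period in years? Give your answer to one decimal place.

Daily generation = 13 kW × 3.8 h = 49.4 kWh
Annual generation = 49.4 × 365 = 18031 kWh
Annual savings = 18031 × €0.296 = €5,337.18
Payback = €25,400 / €5,337.18 = 4.76 years

4.8 years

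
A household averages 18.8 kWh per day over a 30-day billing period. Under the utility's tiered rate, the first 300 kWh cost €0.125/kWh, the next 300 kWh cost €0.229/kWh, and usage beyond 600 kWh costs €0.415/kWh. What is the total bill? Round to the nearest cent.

Usage = 18.8 kWh/day × 30 days = 564 kWh
First 300 kWh × €0.125 = €37.50
Next 264 kWh × €0.229 = €60.46
Remaining tier: 0 kWh (not reached)
Total = €97.96

€97.96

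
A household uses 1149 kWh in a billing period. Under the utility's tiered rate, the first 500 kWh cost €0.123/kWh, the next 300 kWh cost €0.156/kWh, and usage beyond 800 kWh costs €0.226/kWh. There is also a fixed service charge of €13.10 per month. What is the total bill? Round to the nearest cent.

First 500 kWh × €0.123 = €61.50
Next 300 kWh × €0.156 = €46.80
Remaining 349 kWh × €0.226 = €78.87
Energy charge = €187.17; + service €13.10 = €200.27

€200.27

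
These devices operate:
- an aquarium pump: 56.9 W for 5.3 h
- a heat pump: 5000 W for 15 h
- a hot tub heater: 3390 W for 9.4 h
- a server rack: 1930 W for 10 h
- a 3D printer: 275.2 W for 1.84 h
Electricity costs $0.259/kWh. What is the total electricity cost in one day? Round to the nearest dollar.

aquarium pump: 56.9 W × 5.3 h = 302 Wh = 0.3016 kWh
heat pump: 5000 W × 15 h = 75,000 Wh = 75 kWh
hot tub heater: 3390 W × 9.4 h = 31,866 Wh = 31.87 kWh
server rack: 1930 W × 10 h = 19,300 Wh = 19.3 kWh
3D printer: 275.2 W × 1.84 h = 506 Wh = 0.5064 kWh
Total energy = 0.3016 + 75 + 31.87 + 19.3 + 0.5064 = 127 kWh
Cost = 127 kWh × $0.259 = $32.89 ≈ $33

$33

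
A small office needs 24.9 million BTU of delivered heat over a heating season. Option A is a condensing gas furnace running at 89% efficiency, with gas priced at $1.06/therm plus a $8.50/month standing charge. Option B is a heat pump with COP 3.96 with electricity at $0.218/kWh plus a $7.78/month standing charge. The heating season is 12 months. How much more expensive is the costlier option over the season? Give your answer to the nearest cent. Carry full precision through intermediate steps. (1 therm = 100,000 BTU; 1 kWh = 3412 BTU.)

$96.54

Heat load = 24.9 × 10⁶ BTU = 24,900,000 BTU
Gas: input = 24,900,000 / 0.89 = 27,977,528 BTU = 279.8 therm → 279.8 × $1.06 = $296.56; + 12 × $8.50 standing = $398.56
Heat pump: 24,900,000 BTU / 3412 = 7,298 kWh heat; / 3.96 = 1,843 kWh in → × $0.218 = $401.75; + 12 × $7.78 standing = $495.11
Difference = |$398.56 − $495.11| = $96.54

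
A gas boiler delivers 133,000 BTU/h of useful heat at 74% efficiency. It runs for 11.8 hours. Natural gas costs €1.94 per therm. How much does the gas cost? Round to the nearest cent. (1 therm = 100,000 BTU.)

€41.14

Heat delivered = 133,000 BTU/h × 11.8 h = 1,569,400 BTU
Gas input = 1,569,400 / 0.74 = 2,120,811 BTU
= 2,120,811 / 100,000 = 21.21 therm
Cost = 21.21 × €1.94/therm = €41.14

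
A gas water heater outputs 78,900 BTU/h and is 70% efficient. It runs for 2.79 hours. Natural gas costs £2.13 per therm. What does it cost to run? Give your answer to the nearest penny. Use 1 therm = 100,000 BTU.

£6.70

Heat delivered = 78,900 BTU/h × 2.79 h = 220,131 BTU
Gas input = 220,131 / 0.70 = 314,473 BTU
= 314,473 / 100,000 = 3.145 therm
Cost = 3.145 × £2.13/therm = £6.70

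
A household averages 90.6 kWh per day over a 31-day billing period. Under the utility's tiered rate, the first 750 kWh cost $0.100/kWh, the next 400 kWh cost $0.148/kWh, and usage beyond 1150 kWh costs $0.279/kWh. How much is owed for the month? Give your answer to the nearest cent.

$596.95

Usage = 90.6 kWh/day × 31 days = 2808.6 kWh
First 750 kWh × $0.100 = $75.00
Next 400 kWh × $0.148 = $59.20
Remaining 1658.6 kWh × $0.279 = $462.75
Total = $596.95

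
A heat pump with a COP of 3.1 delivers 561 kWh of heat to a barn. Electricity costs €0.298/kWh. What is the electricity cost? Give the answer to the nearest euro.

€54

Electrical input = 561 kWh / 3.1 = 181 kWh
Cost = 181 × €0.298/kWh = €53.93 ≈ €54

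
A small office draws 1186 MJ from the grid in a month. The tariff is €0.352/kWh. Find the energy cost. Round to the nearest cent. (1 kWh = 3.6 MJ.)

€115.96

1186 MJ × (0.27778 kWh/MJ) = 329.4 kWh
Cost = 329.4 kWh × €0.352/kWh = €115.96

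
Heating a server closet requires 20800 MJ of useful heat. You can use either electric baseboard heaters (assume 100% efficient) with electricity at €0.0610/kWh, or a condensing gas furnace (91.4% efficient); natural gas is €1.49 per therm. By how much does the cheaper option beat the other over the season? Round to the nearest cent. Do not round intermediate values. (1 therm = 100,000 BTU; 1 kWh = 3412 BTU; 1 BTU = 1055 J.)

Heat load = 20800 MJ = 20,800,000,000 J / 1055 = 19,715,640 BTU
Gas: input = 19,715,640 / 0.914 = 21,570,722 BTU = 215.7 therm → 215.7 × €1.49 = €321.40
Electric: 19,715,640 BTU / 3412 = 5,778 kWh → × €0.0610 = €352.48
Difference = |€321.40 − €352.48| = €31.07

€31.07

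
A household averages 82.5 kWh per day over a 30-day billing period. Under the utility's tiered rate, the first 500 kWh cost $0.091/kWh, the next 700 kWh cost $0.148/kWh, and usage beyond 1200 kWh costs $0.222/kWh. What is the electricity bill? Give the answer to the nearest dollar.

$432

Usage = 82.5 kWh/day × 30 days = 2475 kWh
First 500 kWh × $0.091 = $45.50
Next 700 kWh × $0.148 = $103.60
Remaining 1275 kWh × $0.222 = $283.05
Total = $432.15 ≈ $432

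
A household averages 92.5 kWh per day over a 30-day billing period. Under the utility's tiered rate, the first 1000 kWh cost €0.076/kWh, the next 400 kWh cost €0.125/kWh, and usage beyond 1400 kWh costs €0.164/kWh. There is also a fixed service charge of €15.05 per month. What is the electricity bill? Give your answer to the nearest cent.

Usage = 92.5 kWh/day × 30 days = 2775 kWh
First 1000 kWh × €0.076 = €76.00
Next 400 kWh × €0.125 = €50.00
Remaining 1375 kWh × €0.164 = €225.50
Energy charge = €351.50; + service €15.05 = €366.55

€366.55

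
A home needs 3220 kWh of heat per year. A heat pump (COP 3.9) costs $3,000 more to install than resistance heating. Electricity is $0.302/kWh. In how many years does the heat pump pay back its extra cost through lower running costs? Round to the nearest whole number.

4 years

Resistance: 3220 kWh × $0.302 = $972.44/yr
Heat pump: 3220 / 3.9 = 825.6 kWh in → × $0.302 = $249.34/yr
Annual savings = $723.10
Payback = $3,000 / $723.10 = 4.15 years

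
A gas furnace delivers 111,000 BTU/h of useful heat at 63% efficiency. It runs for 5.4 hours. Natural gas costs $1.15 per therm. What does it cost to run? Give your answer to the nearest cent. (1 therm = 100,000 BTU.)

$10.94

Heat delivered = 111,000 BTU/h × 5.4 h = 599,400 BTU
Gas input = 599,400 / 0.63 = 951,429 BTU
= 951,429 / 100,000 = 9.514 therm
Cost = 9.514 × $1.15/therm = $10.94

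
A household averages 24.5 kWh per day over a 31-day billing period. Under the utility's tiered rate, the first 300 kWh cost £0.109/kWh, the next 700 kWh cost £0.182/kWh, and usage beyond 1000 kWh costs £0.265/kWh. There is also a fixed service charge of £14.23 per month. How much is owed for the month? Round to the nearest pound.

Usage = 24.5 kWh/day × 31 days = 759.5 kWh
First 300 kWh × £0.109 = £32.70
Next 459.5 kWh × £0.182 = £83.63
Remaining tier: 0 kWh (not reached)
Energy charge = £116.33; + service £14.23 = £130.56 ≈ £131

£131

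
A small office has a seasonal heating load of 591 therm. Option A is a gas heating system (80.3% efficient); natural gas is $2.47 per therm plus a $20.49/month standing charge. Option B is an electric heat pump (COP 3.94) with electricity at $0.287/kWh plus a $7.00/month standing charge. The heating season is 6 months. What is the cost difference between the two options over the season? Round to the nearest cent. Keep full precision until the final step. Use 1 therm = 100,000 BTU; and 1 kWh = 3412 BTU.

$637.11

Heat load = 591 therm × 100,000 = 59,100,000 BTU
Gas: input = 59,100,000 / 0.803 = 73,599,004 BTU = 736 therm → 736 × $2.47 = $1,817.90; + 6 × $20.49 standing = $1,940.84
Heat pump: 59,100,000 BTU / 3412 = 17,320 kWh heat; / 3.94 = 4,396 kWh in → × $0.287 = $1,261.72; + 6 × $7.00 standing = $1,303.72
Difference = |$1,940.84 − $1,303.72| = $637.11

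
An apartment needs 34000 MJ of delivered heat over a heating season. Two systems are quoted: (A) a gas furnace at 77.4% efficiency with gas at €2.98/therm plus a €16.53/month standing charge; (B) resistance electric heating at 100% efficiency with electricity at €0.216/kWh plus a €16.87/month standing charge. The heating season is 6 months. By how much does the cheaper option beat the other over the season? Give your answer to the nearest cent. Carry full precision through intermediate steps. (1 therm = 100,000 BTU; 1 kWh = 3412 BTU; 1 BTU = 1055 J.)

€801.43

Heat load = 34000 MJ = 34,000,000,000 J / 1055 = 32,227,488 BTU
Gas: input = 32,227,488 / 0.774 = 41,637,582 BTU = 416.4 therm → 416.4 × €2.98 = €1,240.80; + 6 × €16.53 standing = €1,339.98
Electric: 32,227,488 BTU / 3412 = 9,445 kWh → × €0.216 = €2,040.19; + 6 × €16.87 standing = €2,141.41
Difference = |€1,339.98 − €2,141.41| = €801.43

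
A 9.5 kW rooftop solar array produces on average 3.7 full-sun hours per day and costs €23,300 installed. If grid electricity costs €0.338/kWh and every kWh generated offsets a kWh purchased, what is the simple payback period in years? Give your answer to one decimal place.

5.4 years

Daily generation = 9.5 kW × 3.7 h = 35.15 kWh
Annual generation = 35.15 × 365 = 12830 kWh
Annual savings = 12830 × €0.338 = €4,336.46
Payback = €23,300 / €4,336.46 = 5.37 years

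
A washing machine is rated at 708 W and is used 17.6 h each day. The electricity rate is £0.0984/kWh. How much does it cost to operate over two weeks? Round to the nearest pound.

£17

Energy = 708 W × 17.6 h/day × 14 days = 174,451 Wh = 174.5 kWh
Cost = 174.5 kWh × £0.0984/kWh = £17.17 ≈ £17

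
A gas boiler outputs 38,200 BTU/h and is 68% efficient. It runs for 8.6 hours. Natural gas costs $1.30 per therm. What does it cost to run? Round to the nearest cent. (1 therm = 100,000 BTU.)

Heat delivered = 38,200 BTU/h × 8.6 h = 328,520 BTU
Gas input = 328,520 / 0.68 = 483,118 BTU
= 483,118 / 100,000 = 4.831 therm
Cost = 4.831 × $1.30/therm = $6.28

$6.28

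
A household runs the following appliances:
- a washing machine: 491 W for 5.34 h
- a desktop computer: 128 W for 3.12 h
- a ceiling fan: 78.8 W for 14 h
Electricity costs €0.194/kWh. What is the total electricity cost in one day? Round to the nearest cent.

€0.80

washing machine: 491 W × 5.34 h = 2,622 Wh = 2.622 kWh
desktop computer: 128 W × 3.12 h = 399 Wh = 0.3994 kWh
ceiling fan: 78.8 W × 14 h = 1,103 Wh = 1.103 kWh
Total energy = 2.622 + 0.3994 + 1.103 = 4.125 kWh
Cost = 4.125 kWh × €0.194 = €0.80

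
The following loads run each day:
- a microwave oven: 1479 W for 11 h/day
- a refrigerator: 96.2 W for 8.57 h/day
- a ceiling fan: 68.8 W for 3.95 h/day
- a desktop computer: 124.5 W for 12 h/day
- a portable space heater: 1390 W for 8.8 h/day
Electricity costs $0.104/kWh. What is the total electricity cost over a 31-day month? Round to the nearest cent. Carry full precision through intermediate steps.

microwave oven: 1479 W × 11 h × 31 d = 504,339 Wh = 504.3 kWh
refrigerator: 96.2 W × 8.57 h × 31 d = 25,557 Wh = 25.56 kWh
ceiling fan: 68.8 W × 3.95 h × 31 d = 8,425 Wh = 8.425 kWh
desktop computer: 124.5 W × 12 h × 31 d = 46,314 Wh = 46.31 kWh
portable space heater: 1390 W × 8.8 h × 31 d = 379,192 Wh = 379.2 kWh
Total energy = 504.3 + 25.56 + 8.425 + 46.31 + 379.2 = 963.8 kWh
Cost = 963.8 kWh × $0.104 = $100.24

$100.24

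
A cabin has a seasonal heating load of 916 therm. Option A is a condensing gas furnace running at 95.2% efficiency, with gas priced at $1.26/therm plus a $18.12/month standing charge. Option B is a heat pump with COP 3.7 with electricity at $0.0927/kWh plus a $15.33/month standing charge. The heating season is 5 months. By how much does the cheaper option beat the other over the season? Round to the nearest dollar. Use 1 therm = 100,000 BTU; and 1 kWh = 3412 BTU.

Heat load = 916 therm × 100,000 = 91,600,000 BTU
Gas: input = 91,600,000 / 0.952 = 96,218,487 BTU = 962.2 therm → 962.2 × $1.26 = $1,212.35; + 5 × $18.12 standing = $1,302.95
Heat pump: 91,600,000 BTU / 3412 = 26,850 kWh heat; / 3.7 = 7,256 kWh in → × $0.0927 = $672.61; + 5 × $15.33 standing = $749.26
Difference = |$1,302.95 − $749.26| = $553.69 ≈ $554

$554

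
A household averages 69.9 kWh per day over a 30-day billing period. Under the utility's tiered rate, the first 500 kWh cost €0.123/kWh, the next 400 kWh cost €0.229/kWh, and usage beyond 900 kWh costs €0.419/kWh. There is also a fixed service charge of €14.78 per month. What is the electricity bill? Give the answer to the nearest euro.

€669

Usage = 69.9 kWh/day × 30 days = 2097 kWh
First 500 kWh × €0.123 = €61.50
Next 400 kWh × €0.229 = €91.60
Remaining 1197 kWh × €0.419 = €501.54
Energy charge = €654.64; + service €14.78 = €669.42 ≈ €669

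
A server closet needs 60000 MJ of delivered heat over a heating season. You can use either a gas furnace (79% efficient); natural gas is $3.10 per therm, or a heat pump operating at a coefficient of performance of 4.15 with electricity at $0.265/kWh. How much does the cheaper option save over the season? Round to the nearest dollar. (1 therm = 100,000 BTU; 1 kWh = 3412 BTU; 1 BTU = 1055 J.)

$1167

Heat load = 60000 MJ = 60,000,000,000 J / 1055 = 56,872,038 BTU
Gas: input = 56,872,038 / 0.79 = 71,989,921 BTU = 719.9 therm → 719.9 × $3.10 = $2,231.69
Heat pump: 56,872,038 BTU / 3412 = 16,670 kWh heat; / 4.15 = 4,016 kWh in → × $0.265 = $1,064.36
Difference = |$2,231.69 − $1,064.36| = $1,167.33 ≈ $1167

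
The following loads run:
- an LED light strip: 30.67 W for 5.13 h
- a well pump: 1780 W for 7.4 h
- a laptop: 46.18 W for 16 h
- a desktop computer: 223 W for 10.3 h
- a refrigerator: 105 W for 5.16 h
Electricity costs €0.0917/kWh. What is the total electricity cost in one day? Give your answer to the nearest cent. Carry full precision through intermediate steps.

LED light strip: 30.67 W × 5.13 h = 157 Wh = 0.1573 kWh
well pump: 1780 W × 7.4 h = 13,172 Wh = 13.17 kWh
laptop: 46.18 W × 16 h = 739 Wh = 0.7389 kWh
desktop computer: 223 W × 10.3 h = 2,297 Wh = 2.297 kWh
refrigerator: 105 W × 5.16 h = 542 Wh = 0.5418 kWh
Total energy = 0.1573 + 13.17 + 0.7389 + 2.297 + 0.5418 = 16.91 kWh
Cost = 16.91 kWh × €0.0917 = €1.55

€1.55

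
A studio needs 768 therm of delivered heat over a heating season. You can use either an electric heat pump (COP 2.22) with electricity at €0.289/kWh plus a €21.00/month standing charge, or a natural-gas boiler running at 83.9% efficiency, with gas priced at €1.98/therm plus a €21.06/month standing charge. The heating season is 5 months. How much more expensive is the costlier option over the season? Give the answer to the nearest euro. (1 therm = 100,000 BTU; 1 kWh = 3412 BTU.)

€1117

Heat load = 768 therm × 100,000 = 76,800,000 BTU
Gas: input = 76,800,000 / 0.839 = 91,537,545 BTU = 915.4 therm → 915.4 × €1.98 = €1,812.44; + 5 × €21.06 standing = €1,917.74
Heat pump: 76,800,000 BTU / 3412 = 22,510 kWh heat; / 2.22 = 10,140 kWh in → × €0.289 = €2,930.20; + 5 × €21.00 standing = €3,035.20
Difference = |€1,917.74 − €3,035.20| = €1,117.46 ≈ €1117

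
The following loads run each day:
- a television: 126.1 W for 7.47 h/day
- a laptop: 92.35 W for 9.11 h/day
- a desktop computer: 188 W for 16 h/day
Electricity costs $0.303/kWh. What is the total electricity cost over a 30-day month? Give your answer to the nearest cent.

$43.55

television: 126.1 W × 7.47 h × 30 d = 28,259 Wh = 28.26 kWh
laptop: 92.35 W × 9.11 h × 30 d = 25,239 Wh = 25.24 kWh
desktop computer: 188 W × 16 h × 30 d = 90,240 Wh = 90.24 kWh
Total energy = 28.26 + 25.24 + 90.24 = 143.7 kWh
Cost = 143.7 kWh × $0.303 = $43.55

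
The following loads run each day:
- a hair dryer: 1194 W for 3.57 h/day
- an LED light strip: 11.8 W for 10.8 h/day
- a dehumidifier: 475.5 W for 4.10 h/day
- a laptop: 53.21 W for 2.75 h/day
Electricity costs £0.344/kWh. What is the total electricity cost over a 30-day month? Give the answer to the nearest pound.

hair dryer: 1194 W × 3.57 h × 30 d = 127,877 Wh = 127.9 kWh
LED light strip: 11.8 W × 10.8 h × 30 d = 3,823 Wh = 3.823 kWh
dehumidifier: 475.5 W × 4.10 h × 30 d = 58,486 Wh = 58.49 kWh
laptop: 53.21 W × 2.75 h × 30 d = 4,390 Wh = 4.39 kWh
Total energy = 127.9 + 3.823 + 58.49 + 4.39 = 194.6 kWh
Cost = 194.6 kWh × £0.344 = £66.93 ≈ £67

£67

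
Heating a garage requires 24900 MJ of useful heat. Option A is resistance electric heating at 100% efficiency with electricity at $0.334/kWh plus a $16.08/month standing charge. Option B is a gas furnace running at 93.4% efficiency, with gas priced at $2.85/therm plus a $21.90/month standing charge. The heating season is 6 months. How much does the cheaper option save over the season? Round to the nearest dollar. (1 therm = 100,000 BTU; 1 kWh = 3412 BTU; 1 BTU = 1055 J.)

Heat load = 24900 MJ = 24,900,000,000 J / 1055 = 23,601,896 BTU
Gas: input = 23,601,896 / 0.934 = 25,269,696 BTU = 252.7 therm → 252.7 × $2.85 = $720.19; + 6 × $21.90 standing = $851.59
Electric: 23,601,896 BTU / 3412 = 6,917 kWh → × $0.334 = $2,310.38; + 6 × $16.08 standing = $2,406.86
Difference = |$851.59 − $2,406.86| = $1,555.28 ≈ $1555

$1555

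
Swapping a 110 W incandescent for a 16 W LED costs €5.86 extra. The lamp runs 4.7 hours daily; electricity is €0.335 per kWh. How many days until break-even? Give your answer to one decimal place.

Power saved = 110 − 16 = 94 W
Daily energy saved = 94 W × 4.7 h = 441.8 Wh = 0.4418 kWh
Daily savings = 0.4418 × €0.335 = €0.1480
Payback = €5.86 / €0.1480 per day = 39.59 days

39.6 days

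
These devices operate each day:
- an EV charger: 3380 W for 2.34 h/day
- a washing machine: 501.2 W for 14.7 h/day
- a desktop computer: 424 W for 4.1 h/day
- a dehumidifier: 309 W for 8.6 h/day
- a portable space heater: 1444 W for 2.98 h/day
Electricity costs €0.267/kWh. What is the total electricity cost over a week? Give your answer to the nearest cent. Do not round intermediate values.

EV charger: 3380 W × 2.34 h × 7 d = 55,364 Wh = 55.36 kWh
washing machine: 501.2 W × 14.7 h × 7 d = 51,573 Wh = 51.57 kWh
desktop computer: 424 W × 4.1 h × 7 d = 12,169 Wh = 12.17 kWh
dehumidifier: 309 W × 8.6 h × 7 d = 18,602 Wh = 18.6 kWh
portable space heater: 1444 W × 2.98 h × 7 d = 30,122 Wh = 30.12 kWh
Total energy = 55.36 + 51.57 + 12.17 + 18.6 + 30.12 = 167.8 kWh
Cost = 167.8 kWh × €0.267 = €44.81

€44.81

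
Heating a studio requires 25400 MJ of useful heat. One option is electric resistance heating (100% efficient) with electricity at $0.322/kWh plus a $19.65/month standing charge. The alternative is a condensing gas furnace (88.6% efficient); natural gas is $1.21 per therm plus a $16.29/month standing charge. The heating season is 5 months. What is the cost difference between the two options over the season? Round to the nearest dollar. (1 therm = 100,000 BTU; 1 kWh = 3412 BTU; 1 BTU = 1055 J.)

Heat load = 25400 MJ = 25,400,000,000 J / 1055 = 24,075,829 BTU
Gas: input = 24,075,829 / 0.886 = 27,173,622 BTU = 271.7 therm → 271.7 × $1.21 = $328.80; + 5 × $16.29 standing = $410.25
Electric: 24,075,829 BTU / 3412 = 7,056 kWh → × $0.322 = $2,272.10; + 5 × $19.65 standing = $2,370.35
Difference = |$410.25 − $2,370.35| = $1,960.10 ≈ $1960

$1960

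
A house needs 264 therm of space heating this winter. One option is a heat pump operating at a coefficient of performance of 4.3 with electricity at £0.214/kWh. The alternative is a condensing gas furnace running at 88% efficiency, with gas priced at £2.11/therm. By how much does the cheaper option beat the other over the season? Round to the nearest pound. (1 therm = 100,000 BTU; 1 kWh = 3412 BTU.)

Heat load = 264 therm × 100,000 = 26,400,000 BTU
Gas: input = 26,400,000 / 0.88 = 30,000,000 BTU = 300 therm → 300 × £2.11 = £633.00
Heat pump: 26,400,000 BTU / 3412 = 7,737 kWh heat; / 4.3 = 1,799 kWh in → × £0.214 = £385.07
Difference = |£633.00 − £385.07| = £247.93 ≈ £248

£248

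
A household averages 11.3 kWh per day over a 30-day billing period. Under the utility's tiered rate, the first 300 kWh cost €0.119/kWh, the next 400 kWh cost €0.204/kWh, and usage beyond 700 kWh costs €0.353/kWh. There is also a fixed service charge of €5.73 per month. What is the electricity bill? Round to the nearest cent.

Usage = 11.3 kWh/day × 30 days = 339 kWh
First 300 kWh × €0.119 = €35.70
Next 39 kWh × €0.204 = €7.96
Remaining tier: 0 kWh (not reached)
Energy charge = €43.66; + service €5.73 = €49.39

€49.39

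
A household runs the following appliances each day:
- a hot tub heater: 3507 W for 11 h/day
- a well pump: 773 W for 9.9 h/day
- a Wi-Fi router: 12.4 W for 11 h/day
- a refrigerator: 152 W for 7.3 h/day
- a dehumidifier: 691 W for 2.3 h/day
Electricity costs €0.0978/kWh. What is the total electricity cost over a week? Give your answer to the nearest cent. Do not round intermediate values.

€33.59

hot tub heater: 3507 W × 11 h × 7 d = 270,039 Wh = 270 kWh
well pump: 773 W × 9.9 h × 7 d = 53,569 Wh = 53.57 kWh
Wi-Fi router: 12.4 W × 11 h × 7 d = 955 Wh = 0.9548 kWh
refrigerator: 152 W × 7.3 h × 7 d = 7,767 Wh = 7.767 kWh
dehumidifier: 691 W × 2.3 h × 7 d = 11,125 Wh = 11.13 kWh
Total energy = 270 + 53.57 + 0.9548 + 7.767 + 11.13 = 343.5 kWh
Cost = 343.5 kWh × €0.0978 = €33.59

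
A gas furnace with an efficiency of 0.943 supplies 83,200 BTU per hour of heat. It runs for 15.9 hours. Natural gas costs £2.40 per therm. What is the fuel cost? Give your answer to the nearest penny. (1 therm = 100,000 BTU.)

Heat delivered = 83,200 BTU/h × 15.9 h = 1,322,880 BTU
Gas input = 1,322,880 / 0.943 = 1,402,842 BTU
= 1,402,842 / 100,000 = 14.03 therm
Cost = 14.03 × £2.40/therm = £33.67

£33.67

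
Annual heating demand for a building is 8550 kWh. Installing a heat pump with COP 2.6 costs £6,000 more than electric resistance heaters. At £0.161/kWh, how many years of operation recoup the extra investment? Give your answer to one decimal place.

Resistance: 8550 kWh × £0.161 = £1,376.55/yr
Heat pump: 8550 / 2.6 = 3288 kWh in → × £0.161 = £529.44/yr
Annual savings = £847.11
Payback = £6,000 / £847.11 = 7.08 years

7.1 years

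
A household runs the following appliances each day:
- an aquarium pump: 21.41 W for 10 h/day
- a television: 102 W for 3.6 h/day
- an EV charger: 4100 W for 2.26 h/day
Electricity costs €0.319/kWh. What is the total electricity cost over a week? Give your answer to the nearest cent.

aquarium pump: 21.41 W × 10 h × 7 d = 1,499 Wh = 1.499 kWh
television: 102 W × 3.6 h × 7 d = 2,570 Wh = 2.57 kWh
EV charger: 4100 W × 2.26 h × 7 d = 64,862 Wh = 64.86 kWh
Total energy = 1.499 + 2.57 + 64.86 = 68.93 kWh
Cost = 68.93 kWh × €0.319 = €21.99

€21.99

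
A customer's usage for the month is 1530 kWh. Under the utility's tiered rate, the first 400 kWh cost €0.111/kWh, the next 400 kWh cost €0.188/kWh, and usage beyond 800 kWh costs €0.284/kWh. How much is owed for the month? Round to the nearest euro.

€327

First 400 kWh × €0.111 = €44.40
Next 400 kWh × €0.188 = €75.20
Remaining 730 kWh × €0.284 = €207.32
Total = €326.92 ≈ €327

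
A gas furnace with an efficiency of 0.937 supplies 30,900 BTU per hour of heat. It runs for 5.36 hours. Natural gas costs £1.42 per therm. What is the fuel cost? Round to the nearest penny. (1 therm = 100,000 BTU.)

£2.51

Heat delivered = 30,900 BTU/h × 5.36 h = 165,624 BTU
Gas input = 165,624 / 0.937 = 176,760 BTU
= 176,760 / 100,000 = 1.768 therm
Cost = 1.768 × £1.42/therm = £2.51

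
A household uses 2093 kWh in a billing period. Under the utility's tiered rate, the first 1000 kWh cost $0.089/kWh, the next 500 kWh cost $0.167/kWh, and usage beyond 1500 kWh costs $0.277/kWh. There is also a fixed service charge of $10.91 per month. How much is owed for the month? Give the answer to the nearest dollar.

$348

First 1000 kWh × $0.089 = $89.00
Next 500 kWh × $0.167 = $83.50
Remaining 593 kWh × $0.277 = $164.26
Energy charge = $336.76; + service $10.91 = $347.67 ≈ $348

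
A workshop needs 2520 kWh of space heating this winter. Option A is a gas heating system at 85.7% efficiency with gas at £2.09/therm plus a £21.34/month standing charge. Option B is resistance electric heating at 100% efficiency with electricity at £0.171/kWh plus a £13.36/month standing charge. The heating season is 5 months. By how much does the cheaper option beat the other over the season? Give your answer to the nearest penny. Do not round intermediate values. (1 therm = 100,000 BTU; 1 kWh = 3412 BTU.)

Heat load = 2520 kWh × 3412 = 8,598,240 BTU
Gas: input = 8,598,240 / 0.857 = 10,032,952 BTU = 100.3 therm → 100.3 × £2.09 = £209.69; + 5 × £21.34 standing = £316.39
Electric: 8,598,240 BTU / 3412 = 2,520 kWh → × £0.171 = £430.92; + 5 × £13.36 standing = £497.72
Difference = |£316.39 − £497.72| = £181.33

£181.33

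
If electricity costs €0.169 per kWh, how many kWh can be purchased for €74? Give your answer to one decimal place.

437.9 kWh

€74 / €0.169 per kWh = 437.9 kWh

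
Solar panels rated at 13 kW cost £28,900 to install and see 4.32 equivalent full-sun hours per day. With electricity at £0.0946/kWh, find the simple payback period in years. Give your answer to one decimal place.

Daily generation = 13 kW × 4.32 h = 56.16 kWh
Annual generation = 56.16 × 365 = 20498 kWh
Annual savings = 20498 × £0.0946 = £1,939.15
Payback = £28,900 / £1,939.15 = 14.9 years

14.9 years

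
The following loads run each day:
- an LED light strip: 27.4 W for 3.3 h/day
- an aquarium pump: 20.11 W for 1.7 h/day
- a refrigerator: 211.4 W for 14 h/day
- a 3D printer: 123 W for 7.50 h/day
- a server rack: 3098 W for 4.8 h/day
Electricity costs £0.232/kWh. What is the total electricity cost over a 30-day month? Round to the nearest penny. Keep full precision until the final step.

LED light strip: 27.4 W × 3.3 h × 30 d = 2,713 Wh = 2.713 kWh
aquarium pump: 20.11 W × 1.7 h × 30 d = 1,026 Wh = 1.026 kWh
refrigerator: 211.4 W × 14 h × 30 d = 88,788 Wh = 88.79 kWh
3D printer: 123 W × 7.50 h × 30 d = 27,675 Wh = 27.68 kWh
server rack: 3098 W × 4.8 h × 30 d = 446,112 Wh = 446.1 kWh
Total energy = 2.713 + 1.026 + 88.79 + 27.68 + 446.1 = 566.3 kWh
Cost = 566.3 kWh × £0.232 = £131.38

£131.38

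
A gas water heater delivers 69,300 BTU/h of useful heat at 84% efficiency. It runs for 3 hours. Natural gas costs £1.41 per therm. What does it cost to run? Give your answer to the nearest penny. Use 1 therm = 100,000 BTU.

£3.49

Heat delivered = 69,300 BTU/h × 3 h = 207,900 BTU
Gas input = 207,900 / 0.84 = 247,500 BTU
= 247,500 / 100,000 = 2.475 therm
Cost = 2.475 × £1.41/therm = £3.49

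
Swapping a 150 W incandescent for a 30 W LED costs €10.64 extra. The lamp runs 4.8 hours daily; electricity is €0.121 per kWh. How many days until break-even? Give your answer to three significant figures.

153 days

Power saved = 150 − 30 = 120 W
Daily energy saved = 120 W × 4.8 h = 576 Wh = 0.576 kWh
Daily savings = 0.576 × €0.121 = €0.0697
Payback = €10.64 / €0.0697 per day = 152.7 days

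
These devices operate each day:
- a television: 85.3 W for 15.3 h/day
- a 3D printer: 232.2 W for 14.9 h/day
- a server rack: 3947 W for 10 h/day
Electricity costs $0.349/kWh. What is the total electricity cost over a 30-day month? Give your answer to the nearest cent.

$463.14

television: 85.3 W × 15.3 h × 30 d = 39,153 Wh = 39.15 kWh
3D printer: 232.2 W × 14.9 h × 30 d = 103,793 Wh = 103.8 kWh
server rack: 3947 W × 10 h × 30 d = 1,184,100 Wh = 1,184 kWh
Total energy = 39.15 + 103.8 + 1,184 = 1,327 kWh
Cost = 1,327 kWh × $0.349 = $463.14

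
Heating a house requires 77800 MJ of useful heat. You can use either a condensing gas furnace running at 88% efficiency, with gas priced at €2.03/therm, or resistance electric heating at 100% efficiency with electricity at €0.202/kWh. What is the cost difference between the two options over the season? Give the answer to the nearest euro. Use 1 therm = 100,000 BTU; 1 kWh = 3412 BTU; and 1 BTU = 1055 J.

Heat load = 77800 MJ = 77,800,000,000 J / 1055 = 73,744,076 BTU
Gas: input = 73,744,076 / 0.88 = 83,800,086 BTU = 838 therm → 838 × €2.03 = €1,701.14
Electric: 73,744,076 BTU / 3412 = 21,610 kWh → × €0.202 = €4,365.86
Difference = |€1,701.14 − €4,365.86| = €2,664.72 ≈ €2665

€2665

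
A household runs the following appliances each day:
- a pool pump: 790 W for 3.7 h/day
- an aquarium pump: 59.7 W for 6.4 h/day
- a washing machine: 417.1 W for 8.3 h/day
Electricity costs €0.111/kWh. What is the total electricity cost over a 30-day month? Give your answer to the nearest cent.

pool pump: 790 W × 3.7 h × 30 d = 87,690 Wh = 87.69 kWh
aquarium pump: 59.7 W × 6.4 h × 30 d = 11,462 Wh = 11.46 kWh
washing machine: 417.1 W × 8.3 h × 30 d = 103,858 Wh = 103.9 kWh
Total energy = 87.69 + 11.46 + 103.9 = 203 kWh
Cost = 203 kWh × €0.111 = €22.53

€22.53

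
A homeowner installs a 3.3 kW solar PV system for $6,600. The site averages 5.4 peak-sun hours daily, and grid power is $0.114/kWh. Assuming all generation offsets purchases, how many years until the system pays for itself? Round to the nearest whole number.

Daily generation = 3.3 kW × 5.4 h = 17.82 kWh
Annual generation = 17.82 × 365 = 6504.3 kWh
Annual savings = 6504.3 × $0.114 = $741.49
Payback = $6,600 / $741.49 = 8.9 years

9 years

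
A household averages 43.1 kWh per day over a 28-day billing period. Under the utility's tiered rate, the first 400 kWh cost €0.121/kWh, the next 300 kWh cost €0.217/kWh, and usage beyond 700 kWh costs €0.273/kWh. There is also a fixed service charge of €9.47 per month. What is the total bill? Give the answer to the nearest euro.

Usage = 43.1 kWh/day × 28 days = 1206.8 kWh
First 400 kWh × €0.121 = €48.40
Next 300 kWh × €0.217 = €65.10
Remaining 506.8 kWh × €0.273 = €138.36
Energy charge = €251.86; + service €9.47 = €261.33 ≈ €261

€261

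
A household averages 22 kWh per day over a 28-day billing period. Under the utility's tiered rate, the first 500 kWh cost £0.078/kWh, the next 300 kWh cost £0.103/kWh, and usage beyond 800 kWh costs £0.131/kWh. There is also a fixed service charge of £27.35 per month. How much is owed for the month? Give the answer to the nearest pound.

Usage = 22 kWh/day × 28 days = 616 kWh
First 500 kWh × £0.078 = £39.00
Next 116 kWh × £0.103 = £11.95
Remaining tier: 0 kWh (not reached)
Energy charge = £50.95; + service £27.35 = £78.30 ≈ £78

£78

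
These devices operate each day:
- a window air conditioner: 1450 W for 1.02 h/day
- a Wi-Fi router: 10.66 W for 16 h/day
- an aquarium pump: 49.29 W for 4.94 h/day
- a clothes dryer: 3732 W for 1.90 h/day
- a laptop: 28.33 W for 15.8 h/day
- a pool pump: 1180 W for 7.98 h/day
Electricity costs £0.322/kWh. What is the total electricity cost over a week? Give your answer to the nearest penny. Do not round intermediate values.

window air conditioner: 1450 W × 1.02 h × 7 d = 10,353 Wh = 10.35 kWh
Wi-Fi router: 10.66 W × 16 h × 7 d = 1,194 Wh = 1.194 kWh
aquarium pump: 49.29 W × 4.94 h × 7 d = 1,704 Wh = 1.704 kWh
clothes dryer: 3732 W × 1.90 h × 7 d = 49,636 Wh = 49.64 kWh
laptop: 28.33 W × 15.8 h × 7 d = 3,133 Wh = 3.133 kWh
pool pump: 1180 W × 7.98 h × 7 d = 65,915 Wh = 65.91 kWh
Total energy = 10.35 + 1.194 + 1.704 + 49.64 + 3.133 + 65.91 = 131.9 kWh
Cost = 131.9 kWh × £0.322 = £42.48

£42.48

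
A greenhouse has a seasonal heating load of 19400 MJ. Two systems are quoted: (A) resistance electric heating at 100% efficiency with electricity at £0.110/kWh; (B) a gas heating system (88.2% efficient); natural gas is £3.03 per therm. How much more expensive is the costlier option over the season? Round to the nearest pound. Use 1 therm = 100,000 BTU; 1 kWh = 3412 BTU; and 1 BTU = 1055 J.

£39

Heat load = 19400 MJ = 19,400,000,000 J / 1055 = 18,388,626 BTU
Gas: input = 18,388,626 / 0.882 = 20,848,782 BTU = 208.5 therm → 208.5 × £3.03 = £631.72
Electric: 18,388,626 BTU / 3412 = 5,389 kWh → × £0.110 = £592.83
Difference = |£631.72 − £592.83| = £38.88 ≈ £39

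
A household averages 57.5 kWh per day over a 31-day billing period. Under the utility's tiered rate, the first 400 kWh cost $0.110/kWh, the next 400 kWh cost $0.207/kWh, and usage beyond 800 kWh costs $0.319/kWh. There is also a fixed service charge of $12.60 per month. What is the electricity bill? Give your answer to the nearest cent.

$452.82

Usage = 57.5 kWh/day × 31 days = 1782.5 kWh
First 400 kWh × $0.110 = $44.00
Next 400 kWh × $0.207 = $82.80
Remaining 982.5 kWh × $0.319 = $313.42
Energy charge = $440.22; + service $12.60 = $452.82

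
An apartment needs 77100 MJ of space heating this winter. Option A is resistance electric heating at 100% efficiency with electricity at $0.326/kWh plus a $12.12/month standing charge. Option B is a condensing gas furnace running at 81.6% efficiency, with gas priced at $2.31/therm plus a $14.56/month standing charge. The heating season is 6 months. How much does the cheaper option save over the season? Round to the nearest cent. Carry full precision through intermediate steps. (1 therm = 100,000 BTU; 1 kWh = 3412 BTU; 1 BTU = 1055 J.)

$4899.03

Heat load = 77100 MJ = 77,100,000,000 J / 1055 = 73,080,569 BTU
Gas: input = 73,080,569 / 0.816 = 89,559,520 BTU = 895.6 therm → 895.6 × $2.31 = $2,068.82; + 6 × $14.56 standing = $2,156.18
Electric: 73,080,569 BTU / 3412 = 21,420 kWh → × $0.326 = $6,982.49; + 6 × $12.12 standing = $7,055.21
Difference = |$2,156.18 − $7,055.21| = $4,899.03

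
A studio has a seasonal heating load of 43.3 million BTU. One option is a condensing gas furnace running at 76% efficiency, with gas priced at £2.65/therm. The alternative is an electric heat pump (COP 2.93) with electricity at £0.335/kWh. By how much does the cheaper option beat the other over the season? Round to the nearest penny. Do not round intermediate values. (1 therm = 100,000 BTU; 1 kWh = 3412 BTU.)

Heat load = 43.3 × 10⁶ BTU = 43,300,000 BTU
Gas: input = 43,300,000 / 0.76 = 56,973,684 BTU = 569.7 therm → 569.7 × £2.65 = £1,509.80
Heat pump: 43,300,000 BTU / 3412 = 12,690 kWh heat; / 2.93 = 4,331 kWh in → × £0.335 = £1,450.96
Difference = |£1,509.80 − £1,450.96| = £58.84

£58.84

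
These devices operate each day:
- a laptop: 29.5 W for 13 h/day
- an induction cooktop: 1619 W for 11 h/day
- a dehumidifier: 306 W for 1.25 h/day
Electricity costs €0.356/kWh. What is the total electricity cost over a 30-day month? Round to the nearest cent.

€198.38

laptop: 29.5 W × 13 h × 30 d = 11,505 Wh = 11.51 kWh
induction cooktop: 1619 W × 11 h × 30 d = 534,270 Wh = 534.3 kWh
dehumidifier: 306 W × 1.25 h × 30 d = 11,475 Wh = 11.47 kWh
Total energy = 11.51 + 534.3 + 11.47 = 557.2 kWh
Cost = 557.2 kWh × €0.356 = €198.38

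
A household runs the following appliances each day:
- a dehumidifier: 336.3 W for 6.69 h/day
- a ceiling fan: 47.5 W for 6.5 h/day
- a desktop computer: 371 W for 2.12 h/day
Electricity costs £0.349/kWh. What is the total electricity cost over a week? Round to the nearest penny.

dehumidifier: 336.3 W × 6.69 h × 7 d = 15,749 Wh = 15.75 kWh
ceiling fan: 47.5 W × 6.5 h × 7 d = 2,161 Wh = 2.161 kWh
desktop computer: 371 W × 2.12 h × 7 d = 5,506 Wh = 5.506 kWh
Total energy = 15.75 + 2.161 + 5.506 = 23.42 kWh
Cost = 23.42 kWh × £0.349 = £8.17

£8.17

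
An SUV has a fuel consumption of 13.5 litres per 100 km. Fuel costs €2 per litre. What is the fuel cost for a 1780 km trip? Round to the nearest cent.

€480.60

Fuel = 13.5 L/100 km × 1780 km / 100 = 240.3 L
Cost = 240.3 L × €2/L = €480.60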